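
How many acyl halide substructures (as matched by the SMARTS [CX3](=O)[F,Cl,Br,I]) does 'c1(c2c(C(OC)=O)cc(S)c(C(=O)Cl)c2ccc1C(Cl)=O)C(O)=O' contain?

[CX3](=O)[F,Cl,Br,I] is the SMARTS for an acyl halide: a carbonyl carbon bonded to a halogen.
The molecule carries 2 separate instances of an acyl chloride (-C(=O)Cl) meeting every constraint; each maps to a distinct set of atoms, giving 2 matches.

2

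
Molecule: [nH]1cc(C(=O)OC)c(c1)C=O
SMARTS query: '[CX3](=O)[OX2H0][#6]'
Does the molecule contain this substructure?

The pattern [CX3](=O)[OX2H0][#6] describes a carbonyl carbon bonded to an oxygen that is itself bonded to carbon (no H on that O) — an ester.
The molecule carries a methyl-ester group (-C(=O)OCH3), whose atoms satisfy every constraint of the query, so the pattern matches.

Yes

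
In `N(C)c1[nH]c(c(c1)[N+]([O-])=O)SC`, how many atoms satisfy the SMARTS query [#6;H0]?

3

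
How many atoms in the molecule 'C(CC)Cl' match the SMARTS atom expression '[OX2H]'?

The query [OX2H] means: aliphatic oxygen with two connections, one of which is H — an -OH oxygen.
Check the 4 heavy atoms by environment: 2× C (H2, X4) → no; 1× C (H3, X4) → no; 1× Cl (H0, X1) → no.
No environment satisfies the query, so 0 matching atoms.

0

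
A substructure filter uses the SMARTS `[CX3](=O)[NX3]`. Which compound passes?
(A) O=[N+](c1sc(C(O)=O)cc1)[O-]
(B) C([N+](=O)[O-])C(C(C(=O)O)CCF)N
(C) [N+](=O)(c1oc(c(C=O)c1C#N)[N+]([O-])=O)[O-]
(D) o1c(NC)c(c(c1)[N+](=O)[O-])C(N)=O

[CX3](=O)[NX3] describes a carbonyl carbon bonded to a trivalent nitrogen (an amide).
(A) has a carboxylic acid group (-C(=O)OH) but the carbonyl is bonded to O, not to an NX3 nitrogen.
(B) has a primary amino group (-NH2) but the -NH2 is not attached to a carbonyl carbon.
(C) has a nitrile (-C#N) but the nitrile N is NX1 (triple-bonded), not NX3.
(D) contains a primary amide (-C(=O)NH2), which satisfies every atom and bond constraint.
So the answer is (D).

D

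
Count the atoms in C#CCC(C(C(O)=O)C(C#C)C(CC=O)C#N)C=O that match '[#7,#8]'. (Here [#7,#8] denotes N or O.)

5

The query [#7,#8] means: nitrogen or oxygen (comma = OR).
Check the 19 heavy atoms by environment: 14× C → no; 4× O → match; 1× N → match.
Summing the matching environments: 4 + 1 = 5 matching atoms.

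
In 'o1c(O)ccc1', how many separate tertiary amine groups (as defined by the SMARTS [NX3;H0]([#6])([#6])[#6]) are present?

[NX3;H0]([#6])([#6])[#6] is the SMARTS for a tertiary amine: a trivalent nitrogen with no H, bonded to three carbons.
No fragment in the molecule satisfies every constraint, giving 0 matches.

0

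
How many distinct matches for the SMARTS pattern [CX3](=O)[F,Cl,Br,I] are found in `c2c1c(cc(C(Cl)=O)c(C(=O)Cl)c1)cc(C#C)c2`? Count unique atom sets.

2

[CX3](=O)[F,Cl,Br,I] is the SMARTS for an acyl halide: a carbonyl carbon bonded to a halogen.
The molecule carries 2 separate instances of an acyl chloride (-C(=O)Cl) meeting every constraint; each maps to a distinct set of atoms, giving 2 matches.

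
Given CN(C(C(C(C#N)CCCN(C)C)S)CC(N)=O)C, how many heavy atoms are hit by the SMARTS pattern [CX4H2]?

4

The query [CX4H2] means: sp3 carbon (X4) with exactly two hydrogens.
Check the 19 heavy atoms by environment: 4× C (H2, X4) → match; 3× C (H1, X4) → no; 1× C (H0, X3) → no; 1× O (H0, X1) → no; 1× N (H2, X3) → no; 1× S (H1, X2) → no; 2× N (H0, X3) → no; 4× C (H3, X4) → no; 1× C (H0, X2) → no; 1× N (H0, X1) → no.
That gives 4 matching atoms.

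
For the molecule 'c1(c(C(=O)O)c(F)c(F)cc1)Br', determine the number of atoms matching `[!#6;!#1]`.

Check the 12 heavy atoms by environment: 6× c (aromatic) → no; 2× F → match; 1× C → no; 2× O → match; 1× Br → match.
Summing the matching environments: 2 + 2 + 1 = 5 matching atoms.

5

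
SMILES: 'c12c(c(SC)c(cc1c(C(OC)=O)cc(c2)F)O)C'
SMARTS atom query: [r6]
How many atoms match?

Check the 19 heavy atoms by environment: 10× c (aromatic, in 6-ring) → match; 4× C (acyclic) → no; 3× O (acyclic) → no; 1× S (acyclic) → no; 1× F (acyclic) → no.
That gives 10 matching atoms.

10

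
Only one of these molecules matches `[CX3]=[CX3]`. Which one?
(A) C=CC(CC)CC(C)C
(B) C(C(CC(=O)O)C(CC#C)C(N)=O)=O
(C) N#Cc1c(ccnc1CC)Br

[CX3]=[CX3] describes a non-aromatic C=C double bond between two sp2 carbons (an alkene).
(A) contains a vinyl group (-CH=CH2), which satisfies every atom and bond constraint.
(B) has an ethynyl group (-C#CH) but the C-C bond is a triple bond, not a double bond.
(C) has an ethyl group (-CH2CH3) but its C-C bond is a single bond between CX4 carbons, not CX3=CX3.
So the answer is (A).

A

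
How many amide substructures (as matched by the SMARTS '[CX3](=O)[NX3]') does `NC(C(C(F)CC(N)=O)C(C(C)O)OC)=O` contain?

[CX3](=O)[NX3] is the SMARTS for an amide: a carbonyl carbon bonded to a trivalent nitrogen.
The molecule carries 2 separate instances of a primary amide (-C(=O)NH2) meeting every constraint; each maps to a distinct set of atoms, giving 2 matches.

2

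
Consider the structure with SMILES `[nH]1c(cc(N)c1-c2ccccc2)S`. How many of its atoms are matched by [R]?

11

The query [R] means: R matches any atom that is part of a ring.
Check the 13 heavy atoms by environment: 1× n (aromatic, in 5-ring) → match; 4× c (aromatic, in 5-ring) → match; 1× S (acyclic) → no; 1× N (acyclic) → no; 6× c (aromatic, in 6-ring) → match.
Summing the matching environments: 1 + 4 + 6 = 11 matching atoms.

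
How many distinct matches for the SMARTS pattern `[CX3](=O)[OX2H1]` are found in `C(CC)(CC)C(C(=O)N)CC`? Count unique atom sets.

0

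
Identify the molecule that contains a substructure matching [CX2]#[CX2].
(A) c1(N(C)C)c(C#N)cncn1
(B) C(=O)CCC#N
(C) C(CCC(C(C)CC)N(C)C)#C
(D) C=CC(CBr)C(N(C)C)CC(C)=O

C

[CX2]#[CX2] describes a carbon-carbon triple bond (an alkyne).
(A) has a nitrile (-C#N) but the triple bond is C#N, not C#C.
(B) has a nitrile (-C#N) but the triple bond is C#N, not C#C.
(C) contains an ethynyl group (-C#CH), which satisfies every atom and bond constraint.
(D) has a vinyl group (-CH=CH2) but the C=C is a double bond; both carbons are CX3, not CX2.
So the answer is (C).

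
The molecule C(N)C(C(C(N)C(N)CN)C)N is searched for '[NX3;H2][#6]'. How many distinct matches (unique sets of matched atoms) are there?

5

[NX3;H2][#6] is the SMARTS for a primary amine: a trivalent nitrogen with two H attached to carbon.
The molecule carries 5 separate instances of a primary amino group (-NH2) meeting every constraint; each maps to a distinct set of atoms, giving 5 matches.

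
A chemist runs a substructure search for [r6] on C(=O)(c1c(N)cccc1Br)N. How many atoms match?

The query [r6] means: r6 matches atoms in a six-membered ring.
Check the 11 heavy atoms by environment: 6× c (aromatic, in 6-ring) → match; 2× N (acyclic) → no; 1× C (acyclic) → no; 1× O (acyclic) → no; 1× Br (acyclic) → no.
That gives 6 matching atoms.

6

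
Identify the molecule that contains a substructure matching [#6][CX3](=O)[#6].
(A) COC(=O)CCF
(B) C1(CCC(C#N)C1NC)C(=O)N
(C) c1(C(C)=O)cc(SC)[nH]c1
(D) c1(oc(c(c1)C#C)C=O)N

C

[#6][CX3](=O)[#6] describes a carbonyl carbon (no H) flanked by two carbons (a ketone).
(A) has a methyl-ester group (-C(=O)OCH3) but one neighbour of the carbonyl carbon is O, not C.
(B) has a primary amide (-C(=O)NH2) but one neighbour of the carbonyl carbon is N, not C.
(C) contains an acetyl/ketone group (-C(=O)CH3), which satisfies every atom and bond constraint.
(D) has an aldehyde (-CHO) but the carbonyl carbon has H1, so it is not flanked by two carbons.
So the answer is (C).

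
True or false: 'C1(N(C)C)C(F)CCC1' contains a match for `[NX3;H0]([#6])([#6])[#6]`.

True

The pattern [NX3;H0]([#6])([#6])[#6] describes a trivalent nitrogen with no H, bonded to three carbons — a tertiary amine.
The molecule carries a dimethylamino group (-N(CH3)2), whose atoms satisfy every constraint of the query, so the pattern matches.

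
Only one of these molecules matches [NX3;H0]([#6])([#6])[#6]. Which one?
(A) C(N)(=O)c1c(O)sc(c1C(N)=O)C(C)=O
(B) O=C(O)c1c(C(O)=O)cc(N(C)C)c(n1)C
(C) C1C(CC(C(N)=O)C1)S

[NX3;H0]([#6])([#6])[#6] describes a trivalent nitrogen with no H, bonded to three carbons (a tertiary amine).
(A) has a primary amide (-C(=O)NH2) but the amide nitrogen has H2 and only one carbon neighbour.
(B) contains a dimethylamino group (-N(CH3)2), which satisfies every atom and bond constraint.
(C) has a primary amide (-C(=O)NH2) but the amide nitrogen has H2 and only one carbon neighbour.
So the answer is (B).

B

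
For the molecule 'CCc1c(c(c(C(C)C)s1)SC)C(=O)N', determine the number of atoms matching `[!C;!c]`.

4

Check the 15 heavy atoms by environment: 1× s (aromatic) → match; 4× c (aromatic) → no; 7× C → no; 1× O → match; 1× N → match; 1× S → match.
Summing the matching environments: 1 + 1 + 1 + 1 = 4 matching atoms.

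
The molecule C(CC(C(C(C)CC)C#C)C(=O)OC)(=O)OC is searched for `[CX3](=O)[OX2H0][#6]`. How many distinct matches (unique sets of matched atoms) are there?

[CX3](=O)[OX2H0][#6] is the SMARTS for an ester: a carbonyl carbon bonded to an oxygen that is itself bonded to carbon (no H on that O).
The molecule carries 2 separate instances of a methyl-ester group (-C(=O)OCH3) meeting every constraint; each maps to a distinct set of atoms, giving 2 matches.

2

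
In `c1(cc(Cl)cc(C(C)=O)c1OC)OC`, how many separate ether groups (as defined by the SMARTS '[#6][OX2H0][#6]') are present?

2

[#6][OX2H0][#6] is the SMARTS for an ether: an aliphatic oxygen bridging two carbons with no H on the oxygen.
The molecule carries 2 separate instances of a methoxy ether (-OCH3) meeting every constraint; each maps to a distinct set of atoms, giving 2 matches.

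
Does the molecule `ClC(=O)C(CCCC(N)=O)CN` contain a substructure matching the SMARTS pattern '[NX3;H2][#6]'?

Yes

The pattern [NX3;H2][#6] describes a trivalent nitrogen with two H attached to carbon — a primary amine.
The molecule carries a primary amino group (-NH2), whose atoms satisfy every constraint of the query, so the pattern matches.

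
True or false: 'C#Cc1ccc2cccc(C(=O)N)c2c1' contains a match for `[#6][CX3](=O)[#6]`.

False

The pattern [#6][CX3](=O)[#6] describes a carbonyl carbon (no H) flanked by two carbons — a ketone.
The closest candidate here is a primary amide (-C(=O)NH2), but one neighbour of the carbonyl carbon is N, not C. No other fragment satisfies the full query, so there is no match.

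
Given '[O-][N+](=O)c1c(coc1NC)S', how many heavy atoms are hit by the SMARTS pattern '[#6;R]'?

4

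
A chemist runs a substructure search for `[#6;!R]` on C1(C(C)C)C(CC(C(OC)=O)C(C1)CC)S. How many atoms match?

Check the 16 heavy atoms by environment: 6× C (in 6-ring) → no; 1× S (acyclic) → no; 7× C (acyclic) → match; 2× O (acyclic) → no.
That gives 7 matching atoms.

7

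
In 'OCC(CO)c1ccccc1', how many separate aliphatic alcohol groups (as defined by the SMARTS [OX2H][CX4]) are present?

2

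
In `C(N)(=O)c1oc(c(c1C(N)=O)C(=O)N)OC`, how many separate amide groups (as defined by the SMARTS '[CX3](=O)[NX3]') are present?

[CX3](=O)[NX3] is the SMARTS for an amide: a carbonyl carbon bonded to a trivalent nitrogen.
The molecule carries 3 separate instances of a primary amide (-C(=O)NH2) meeting every constraint; each maps to a distinct set of atoms, giving 3 matches.

3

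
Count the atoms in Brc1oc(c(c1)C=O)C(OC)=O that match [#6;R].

Check the 12 heavy atoms by environment: 1× o (aromatic, in 5-ring) → no; 4× c (aromatic, in 5-ring) → match; 3× C (acyclic) → no; 3× O (acyclic) → no; 1× Br (acyclic) → no.
That gives 4 matching atoms.

4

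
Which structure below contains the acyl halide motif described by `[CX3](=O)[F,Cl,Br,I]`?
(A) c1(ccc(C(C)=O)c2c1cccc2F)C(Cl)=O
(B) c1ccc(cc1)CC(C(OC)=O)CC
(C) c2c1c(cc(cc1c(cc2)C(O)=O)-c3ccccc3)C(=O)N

A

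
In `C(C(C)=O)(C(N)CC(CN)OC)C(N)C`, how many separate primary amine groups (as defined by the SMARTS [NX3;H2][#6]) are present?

3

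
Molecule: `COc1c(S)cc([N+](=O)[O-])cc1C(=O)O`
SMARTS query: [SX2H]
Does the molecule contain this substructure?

Yes

The pattern [SX2H] describes an aliphatic sulfur with two connections, one being H — a thiol.
The molecule carries a thiol (-SH), whose atoms satisfy every constraint of the query, so the pattern matches.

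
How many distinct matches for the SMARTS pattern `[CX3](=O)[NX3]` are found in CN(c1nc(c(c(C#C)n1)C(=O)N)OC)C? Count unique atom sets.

[CX3](=O)[NX3] is the SMARTS for an amide: a carbonyl carbon bonded to a trivalent nitrogen.
Exactly one fragment in the molecule meets all constraints, giving 1 match.

1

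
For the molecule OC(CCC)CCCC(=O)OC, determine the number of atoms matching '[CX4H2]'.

5

The query [CX4H2] means: sp3 carbon (X4) with exactly two hydrogens.
Check the 12 heavy atoms by environment: 5× C (H2, X4) → match; 1× C (H1, X4) → no; 1× O (H1, X2) → no; 1× C (H0, X3) → no; 1× O (H0, X1) → no; 1× O (H0, X2) → no; 2× C (H3, X4) → no.
That gives 5 matching atoms.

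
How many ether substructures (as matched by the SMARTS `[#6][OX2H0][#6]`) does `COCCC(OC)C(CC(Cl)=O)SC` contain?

[#6][OX2H0][#6] is the SMARTS for an ether: an aliphatic oxygen bridging two carbons with no H on the oxygen.
The molecule carries 2 separate instances of a methoxy ether (-OCH3) meeting every constraint; each maps to a distinct set of atoms, giving 2 matches.

2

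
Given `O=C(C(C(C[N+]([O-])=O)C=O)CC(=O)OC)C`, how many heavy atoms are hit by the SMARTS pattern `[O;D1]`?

5

The query [O;D1] means: aliphatic oxygen bonded to exactly one heavy atom.
Check the 16 heavy atoms by environment: 3× C (D2) → no; 4× C (D3) → no; 4× O (D1) → match; 1× O (D2) → no; 2× C (D1) → no; 1× N (charge +1, D3) → no; 1× O (charge -1, D1) → match.
Summing the matching environments: 4 + 1 = 5 matching atoms.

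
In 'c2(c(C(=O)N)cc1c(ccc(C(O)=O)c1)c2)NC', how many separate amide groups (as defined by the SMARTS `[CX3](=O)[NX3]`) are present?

1

[CX3](=O)[NX3] is the SMARTS for an amide: a carbonyl carbon bonded to a trivalent nitrogen.
Exactly one fragment in the molecule meets all constraints, giving 1 match.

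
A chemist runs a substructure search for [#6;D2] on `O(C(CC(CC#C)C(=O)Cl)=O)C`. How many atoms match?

The query [#6;D2] means: any carbon bonded to exactly two heavy atoms.
Check the 12 heavy atoms by environment: 3× C (D2) → match; 3× C (D3) → no; 2× C (D1) → no; 2× O (D1) → no; 1× O (D2) → no; 1× Cl (D1) → no.
That gives 3 matching atoms.

3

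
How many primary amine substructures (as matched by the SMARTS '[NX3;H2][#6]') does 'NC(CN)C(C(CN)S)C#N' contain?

3

[NX3;H2][#6] is the SMARTS for a primary amine: a trivalent nitrogen with two H attached to carbon.
The molecule carries 3 separate instances of a primary amino group (-NH2) meeting every constraint; each maps to a distinct set of atoms, giving 3 matches.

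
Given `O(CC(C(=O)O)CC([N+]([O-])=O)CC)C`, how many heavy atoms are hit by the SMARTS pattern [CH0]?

The query [CH0] means: aliphatic carbon with no attached hydrogen.
Check the 14 heavy atoms by environment: 3× C (H2) → no; 2× C (H1) → no; 3× O (H0) → no; 2× C (H3) → no; 1× C (H0) → match; 1× O (H1) → no; 1× N (charge +1, H0) → no; 1× O (charge -1, H0) → no.
That gives 1 matching atom.

1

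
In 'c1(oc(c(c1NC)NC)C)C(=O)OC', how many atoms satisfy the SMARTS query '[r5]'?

The query [r5] means: r5 matches atoms in a five-membered ring.
Check the 14 heavy atoms by environment: 1× o (aromatic, in 5-ring) → match; 4× c (aromatic, in 5-ring) → match; 5× C (acyclic) → no; 2× O (acyclic) → no; 2× N (acyclic) → no.
Summing the matching environments: 1 + 4 = 5 matching atoms.

5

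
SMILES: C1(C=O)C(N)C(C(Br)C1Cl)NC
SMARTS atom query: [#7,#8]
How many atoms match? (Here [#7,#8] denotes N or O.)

The query [#7,#8] means: nitrogen or oxygen (comma = OR).
Check the 12 heavy atoms by environment: 7× C → no; 2× N → match; 1× Cl → no; 1× O → match; 1× Br → no.
Summing the matching environments: 2 + 1 = 3 matching atoms.

3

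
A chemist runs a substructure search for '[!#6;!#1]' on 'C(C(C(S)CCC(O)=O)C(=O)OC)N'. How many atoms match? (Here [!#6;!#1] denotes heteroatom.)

The query [!#6;!#1] means: not carbon and not hydrogen — any heteroatom.
Check the 14 heavy atoms by environment: 8× C → no; 1× N → match; 1× S → match; 4× O → match.
Summing the matching environments: 1 + 1 + 4 = 6 matching atoms.

6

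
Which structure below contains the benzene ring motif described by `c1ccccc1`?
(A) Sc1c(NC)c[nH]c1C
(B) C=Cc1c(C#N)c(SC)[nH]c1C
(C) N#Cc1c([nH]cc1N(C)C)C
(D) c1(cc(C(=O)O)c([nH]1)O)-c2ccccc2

D

c1ccccc1 describes six aromatic carbons in a ring (a benzene ring).
(A) has a methyl group (-CH3) but no six-membered all-carbon aromatic ring is present.
(B) has a methyl group (-CH3) but no six-membered all-carbon aromatic ring is present.
(C) has a methyl group (-CH3) but no six-membered all-carbon aromatic ring is present.
(D) contains a phenyl ring, which satisfies every atom and bond constraint.
So the answer is (D).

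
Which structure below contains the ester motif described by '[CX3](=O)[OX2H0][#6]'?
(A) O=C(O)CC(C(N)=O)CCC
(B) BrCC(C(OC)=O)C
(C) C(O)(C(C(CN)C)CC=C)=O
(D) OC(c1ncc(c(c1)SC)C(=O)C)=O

B

[CX3](=O)[OX2H0][#6] describes a carbonyl carbon bonded to an oxygen that is itself bonded to carbon (no H on that O) (an ester).
(A) has a primary amide (-C(=O)NH2) but the carbonyl is bonded to N, not to an O-C linkage.
(B) contains a methyl-ester group (-C(=O)OCH3), which satisfies every atom and bond constraint.
(C) has a carboxylic acid group (-C(=O)OH) but the singly-bonded O carries H (OX2H1, not H0).
(D) has a carboxylic acid group (-C(=O)OH) but the singly-bonded O carries H (OX2H1, not H0).
So the answer is (B).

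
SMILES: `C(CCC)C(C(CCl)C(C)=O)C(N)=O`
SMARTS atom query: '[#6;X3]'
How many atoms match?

2

The query [#6;X3] means: any carbon (aromatic or not) with three total connections.
Check the 14 heavy atoms by environment: 8× C (X4) → no; 2× C (X3) → match; 2× O (X1) → no; 1× N (X3) → no; 1× Cl (X1) → no.
That gives 2 matching atoms.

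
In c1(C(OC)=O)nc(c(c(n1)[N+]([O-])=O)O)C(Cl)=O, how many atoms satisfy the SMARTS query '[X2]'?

4

The query [X2] means: any atom with exactly two total connections (bonds + H).
Check the 17 heavy atoms by environment: 2× n (aromatic, X2) → match; 4× c (aromatic, X3) → no; 2× O (X2) → match; 2× C (X3) → no; 3× O (X1) → no; 1× Cl (X1) → no; 1× C (X4) → no; 1× N (charge +1, X3) → no; 1× O (charge -1, X1) → no.
Summing the matching environments: 2 + 2 = 4 matching atoms.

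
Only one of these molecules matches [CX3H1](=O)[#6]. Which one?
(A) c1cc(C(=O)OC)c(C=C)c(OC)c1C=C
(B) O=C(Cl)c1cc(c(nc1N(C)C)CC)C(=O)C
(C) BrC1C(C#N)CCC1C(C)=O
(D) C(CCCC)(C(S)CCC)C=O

D

[CX3H1](=O)[#6] describes an sp2 carbon with one H, double-bonded to O and single-bonded to carbon (an aldehyde).
(A) has a methyl-ester group (-C(=O)OCH3) but the carbonyl carbon has H0, not H1.
(B) has an acetyl/ketone group (-C(=O)CH3) but the carbonyl carbon has H0 (two carbon neighbours), not H1.
(C) has an acetyl/ketone group (-C(=O)CH3) but the carbonyl carbon has H0 (two carbon neighbours), not H1.
(D) contains an aldehyde (-CHO), which satisfies every atom and bond constraint.
So the answer is (D).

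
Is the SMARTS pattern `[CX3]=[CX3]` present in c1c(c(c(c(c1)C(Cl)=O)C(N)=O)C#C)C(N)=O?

The pattern [CX3]=[CX3] describes a non-aromatic C=C double bond between two sp2 carbons — an alkene.
The closest candidate here is an ethynyl group (-C#CH), but the C-C bond is a triple bond, not a double bond. No other fragment satisfies the full query, so there is no match.

No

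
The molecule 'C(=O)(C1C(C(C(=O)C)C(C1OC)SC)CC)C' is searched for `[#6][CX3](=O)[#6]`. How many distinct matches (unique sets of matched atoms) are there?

2

[#6][CX3](=O)[#6] is the SMARTS for a ketone: a carbonyl carbon (no H) flanked by two carbons.
The molecule carries 2 separate instances of an acetyl/ketone group (-C(=O)CH3) meeting every constraint; each maps to a distinct set of atoms, giving 2 matches.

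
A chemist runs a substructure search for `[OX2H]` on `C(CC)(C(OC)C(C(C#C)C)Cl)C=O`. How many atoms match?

0

The query [OX2H] means: aliphatic oxygen with two connections, one of which is H — an -OH oxygen.
Check the 14 heavy atoms by environment: 3× C (H3, X4) → no; 1× C (H2, X4) → no; 4× C (H1, X4) → no; 1× Cl (H0, X1) → no; 1× C (H1, X3) → no; 1× O (H0, X1) → no; 1× O (H0, X2) → no; 1× C (H0, X2) → no; 1× C (H1, X2) → no.
No environment satisfies the query, so 0 matching atoms.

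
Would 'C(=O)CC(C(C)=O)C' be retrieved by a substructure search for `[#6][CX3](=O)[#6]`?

The pattern [#6][CX3](=O)[#6] describes a carbonyl carbon (no H) flanked by two carbons — a ketone.
The molecule carries an acetyl/ketone group (-C(=O)CH3), whose atoms satisfy every constraint of the query, so the pattern matches.

Yes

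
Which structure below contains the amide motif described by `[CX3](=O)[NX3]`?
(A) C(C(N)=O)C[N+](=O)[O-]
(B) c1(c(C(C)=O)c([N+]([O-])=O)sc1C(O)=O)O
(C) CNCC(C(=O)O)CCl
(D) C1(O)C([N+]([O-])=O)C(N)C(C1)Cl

[CX3](=O)[NX3] describes a carbonyl carbon bonded to a trivalent nitrogen (an amide).
(A) contains a primary amide (-C(=O)NH2), which satisfies every atom and bond constraint.
(B) has a carboxylic acid group (-C(=O)OH) but the carbonyl is bonded to O, not to an NX3 nitrogen.
(C) has a carboxylic acid group (-C(=O)OH) but the carbonyl is bonded to O, not to an NX3 nitrogen.
(D) has a primary amino group (-NH2) but the -NH2 is not attached to a carbonyl carbon.
So the answer is (A).

A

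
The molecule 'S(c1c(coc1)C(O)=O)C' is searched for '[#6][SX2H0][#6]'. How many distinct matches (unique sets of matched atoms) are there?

1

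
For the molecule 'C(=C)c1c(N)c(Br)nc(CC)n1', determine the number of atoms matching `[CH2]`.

2

The query [CH2] means: aliphatic carbon with exactly two hydrogens.
Check the 12 heavy atoms by environment: 2× n (aromatic, H0) → no; 4× c (aromatic, H0) → no; 1× C (H1) → no; 2× C (H2) → match; 1× N (H2) → no; 1× C (H3) → no; 1× Br (H0) → no.
That gives 2 matching atoms.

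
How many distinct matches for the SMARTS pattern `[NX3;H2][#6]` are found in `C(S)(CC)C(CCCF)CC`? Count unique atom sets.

0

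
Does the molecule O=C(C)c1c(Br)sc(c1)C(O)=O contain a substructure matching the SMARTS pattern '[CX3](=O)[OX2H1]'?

The pattern [CX3](=O)[OX2H1] describes an sp2 carbon double-bonded to O and single-bonded to an -OH oxygen — a carboxylic acid.
The molecule carries a carboxylic acid group (-C(=O)OH), whose atoms satisfy every constraint of the query, so the pattern matches.

Yes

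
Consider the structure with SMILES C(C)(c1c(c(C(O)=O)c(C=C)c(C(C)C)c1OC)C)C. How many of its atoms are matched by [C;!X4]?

3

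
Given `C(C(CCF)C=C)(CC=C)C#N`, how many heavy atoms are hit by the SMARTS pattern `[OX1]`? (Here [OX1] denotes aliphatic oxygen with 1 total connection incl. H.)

0

Check the 12 heavy atoms by environment: 5× C (X4) → no; 1× F (X1) → no; 4× C (X3) → no; 1× C (X2) → no; 1× N (X1) → no.
No environment satisfies the query, so 0 matching atoms.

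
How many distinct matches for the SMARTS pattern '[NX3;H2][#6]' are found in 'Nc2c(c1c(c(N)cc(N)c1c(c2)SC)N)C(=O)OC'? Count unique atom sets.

[NX3;H2][#6] is the SMARTS for a primary amine: a trivalent nitrogen with two H attached to carbon.
The molecule carries 4 separate instances of a primary amino group (-NH2) meeting every constraint; each maps to a distinct set of atoms, giving 4 matches.

4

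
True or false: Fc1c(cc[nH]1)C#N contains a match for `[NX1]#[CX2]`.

True

The pattern [NX1]#[CX2] describes a nitrogen triple-bonded to a two-connected carbon — a nitrile.
The molecule carries a nitrile (-C#N), whose atoms satisfy every constraint of the query, so the pattern matches.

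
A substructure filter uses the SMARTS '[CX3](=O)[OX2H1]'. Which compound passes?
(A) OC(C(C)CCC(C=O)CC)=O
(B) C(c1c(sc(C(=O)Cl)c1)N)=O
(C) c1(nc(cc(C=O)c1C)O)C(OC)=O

A

[CX3](=O)[OX2H1] describes an sp2 carbon double-bonded to O and single-bonded to an -OH oxygen (a carboxylic acid).
(A) contains a carboxylic acid group (-C(=O)OH), which satisfies every atom and bond constraint.
(B) has an aldehyde (-CHO) but there is no singly-bonded oxygen on the carbonyl carbon.
(C) has an aldehyde (-CHO) but there is no singly-bonded oxygen on the carbonyl carbon.
So the answer is (A).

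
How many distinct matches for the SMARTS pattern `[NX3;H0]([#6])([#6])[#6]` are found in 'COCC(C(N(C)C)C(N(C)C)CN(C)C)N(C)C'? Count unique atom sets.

4

[NX3;H0]([#6])([#6])[#6] is the SMARTS for a tertiary amine: a trivalent nitrogen with no H, bonded to three carbons.
The molecule carries 4 separate instances of a dimethylamino group (-N(CH3)2) meeting every constraint; each maps to a distinct set of atoms, giving 4 matches.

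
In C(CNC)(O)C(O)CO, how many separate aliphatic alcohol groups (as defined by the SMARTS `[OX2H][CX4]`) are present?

[OX2H][CX4] is the SMARTS for an aliphatic alcohol: a hydroxyl oxygen bound to an sp3 (X4) carbon.
The molecule carries 3 separate instances of a hydroxyl group (-OH) meeting every constraint; each maps to a distinct set of atoms, giving 3 matches.

3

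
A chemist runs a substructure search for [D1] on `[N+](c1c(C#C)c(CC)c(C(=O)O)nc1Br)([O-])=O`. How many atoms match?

Check the 17 heavy atoms by environment: 1× n (aromatic, D2) → no; 5× c (aromatic, D3) → no; 1× Br (D1) → match; 2× C (D2) → no; 2× C (D1) → match; 1× N (charge +1, D3) → no; 1× O (charge -1, D1) → match; 3× O (D1) → match; 1× C (D3) → no.
Summing the matching environments: 1 + 2 + 1 + 3 = 7 matching atoms.

7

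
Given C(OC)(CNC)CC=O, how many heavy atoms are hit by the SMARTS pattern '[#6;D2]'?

The query [#6;D2] means: any carbon bonded to exactly two heavy atoms.
Check the 9 heavy atoms by environment: 3× C (D2) → match; 1× C (D3) → no; 1× N (D2) → no; 2× C (D1) → no; 1× O (D2) → no; 1× O (D1) → no.
That gives 3 matching atoms.

3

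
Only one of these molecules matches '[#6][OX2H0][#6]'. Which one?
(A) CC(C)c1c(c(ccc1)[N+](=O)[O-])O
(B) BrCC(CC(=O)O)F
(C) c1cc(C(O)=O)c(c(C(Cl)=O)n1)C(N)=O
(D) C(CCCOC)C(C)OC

D

[#6][OX2H0][#6] describes an aliphatic oxygen bridging two carbons with no H on the oxygen (an ether).
(A) has a hydroxyl group (-OH) but the oxygen has H1, not H0 bridging two carbons.
(B) has a carboxylic acid group (-C(=O)OH) but the -OH oxygen has H1; the =O is OX1, not OX2.
(C) has a carboxylic acid group (-C(=O)OH) but the -OH oxygen has H1; the =O is OX1, not OX2.
(D) contains a methoxy ether (-OCH3), which satisfies every atom and bond constraint.
So the answer is (D).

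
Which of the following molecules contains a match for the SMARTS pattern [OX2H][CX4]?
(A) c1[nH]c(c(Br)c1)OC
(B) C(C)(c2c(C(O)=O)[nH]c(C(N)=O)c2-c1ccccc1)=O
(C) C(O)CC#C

C

[OX2H][CX4] describes a hydroxyl oxygen bound to an sp3 (X4) carbon (an aliphatic alcohol).
(A) has a methoxy ether (-OCH3) but the oxygen has H0 (ether), not H1.
(B) has a carboxylic acid group (-C(=O)OH) but the -OH is on a CX3 carbonyl carbon, not a CX4 carbon.
(C) contains a hydroxyl group (-OH), which satisfies every atom and bond constraint.
So the answer is (C).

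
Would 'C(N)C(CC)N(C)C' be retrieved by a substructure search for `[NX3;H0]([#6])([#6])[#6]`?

The pattern [NX3;H0]([#6])([#6])[#6] describes a trivalent nitrogen with no H, bonded to three carbons — a tertiary amine.
The molecule carries a dimethylamino group (-N(CH3)2), whose atoms satisfy every constraint of the query, so the pattern matches.

Yes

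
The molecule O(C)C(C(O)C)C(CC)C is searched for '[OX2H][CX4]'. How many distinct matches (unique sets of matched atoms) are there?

[OX2H][CX4] is the SMARTS for an aliphatic alcohol: a hydroxyl oxygen bound to an sp3 (X4) carbon.
Exactly one fragment in the molecule meets all constraints, giving 1 match.

1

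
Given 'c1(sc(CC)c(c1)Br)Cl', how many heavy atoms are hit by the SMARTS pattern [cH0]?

The query [cH0] means: aromatic carbon with no attached hydrogen (substituted or ring-fusion).
Check the 9 heavy atoms by environment: 1× s (aromatic, H0) → no; 3× c (aromatic, H0) → match; 1× c (aromatic, H1) → no; 1× Cl (H0) → no; 1× Br (H0) → no; 1× C (H2) → no; 1× C (H3) → no.
That gives 3 matching atoms.

3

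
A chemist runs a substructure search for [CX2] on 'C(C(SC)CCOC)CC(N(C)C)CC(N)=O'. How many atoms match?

The query [CX2] means: C with X2: aliphatic carbon with exactly 2 total connections.
Check the 17 heavy atoms by environment: 11× C (X4) → no; 2× N (X3) → no; 1× S (X2) → no; 1× C (X3) → no; 1× O (X1) → no; 1× O (X2) → no.
No environment satisfies the query, so 0 matching atoms.

0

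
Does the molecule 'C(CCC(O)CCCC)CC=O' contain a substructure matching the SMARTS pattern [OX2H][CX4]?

The pattern [OX2H][CX4] describes a hydroxyl oxygen bound to an sp3 (X4) carbon — an aliphatic alcohol.
The molecule carries a hydroxyl group (-OH), whose atoms satisfy every constraint of the query, so the pattern matches.

Yes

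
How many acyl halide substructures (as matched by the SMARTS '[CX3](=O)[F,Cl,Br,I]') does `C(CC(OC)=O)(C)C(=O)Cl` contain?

[CX3](=O)[F,Cl,Br,I] is the SMARTS for an acyl halide: a carbonyl carbon bonded to a halogen.
Exactly one fragment in the molecule meets all constraints, giving 1 match.

1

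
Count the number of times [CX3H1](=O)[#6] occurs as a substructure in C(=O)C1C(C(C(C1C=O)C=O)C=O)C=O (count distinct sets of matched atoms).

5

[CX3H1](=O)[#6] is the SMARTS for an aldehyde: an sp2 carbon with one H, double-bonded to O and single-bonded to carbon.
The molecule carries 5 separate instances of an aldehyde (-CHO) meeting every constraint; each maps to a distinct set of atoms, giving 5 matches.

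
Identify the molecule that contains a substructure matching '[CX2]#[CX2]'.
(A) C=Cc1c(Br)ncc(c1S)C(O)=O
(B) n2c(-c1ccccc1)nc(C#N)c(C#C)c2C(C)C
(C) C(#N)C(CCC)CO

[CX2]#[CX2] describes a carbon-carbon triple bond (an alkyne).
(A) has a vinyl group (-CH=CH2) but the C=C is a double bond; both carbons are CX3, not CX2.
(B) contains an ethynyl group (-C#CH), which satisfies every atom and bond constraint.
(C) has a nitrile (-C#N) but the triple bond is C#N, not C#C.
So the answer is (B).

B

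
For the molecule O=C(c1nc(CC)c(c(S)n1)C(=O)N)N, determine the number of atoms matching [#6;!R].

Check the 15 heavy atoms by environment: 2× n (aromatic, in 6-ring) → no; 4× c (aromatic, in 6-ring) → no; 1× S (acyclic) → no; 4× C (acyclic) → match; 2× O (acyclic) → no; 2× N (acyclic) → no.
That gives 4 matching atoms.

4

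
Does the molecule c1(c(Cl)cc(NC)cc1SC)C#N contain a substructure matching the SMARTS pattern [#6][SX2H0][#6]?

The pattern [#6][SX2H0][#6] describes an aliphatic sulfur bridging two carbons with no H on the sulfur — a thioether.
The molecule carries a methylthio ether (-SCH3), whose atoms satisfy every constraint of the query, so the pattern matches.

Yes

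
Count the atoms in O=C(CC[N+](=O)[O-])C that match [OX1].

3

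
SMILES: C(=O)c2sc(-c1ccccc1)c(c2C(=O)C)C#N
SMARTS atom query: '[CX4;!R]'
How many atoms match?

1

The query [CX4;!R] means: aliphatic carbon with four total connections, not in a ring.
Check the 18 heavy atoms by environment: 1× s (aromatic, X2, in 5-ring) → no; 4× c (aromatic, X3, in 5-ring) → no; 2× C (X3, acyclic) → no; 2× O (X1, acyclic) → no; 1× C (X4, acyclic) → match; 1× C (X2, acyclic) → no; 1× N (X1, acyclic) → no; 6× c (aromatic, X3, in 6-ring) → no.
That gives 1 matching atom.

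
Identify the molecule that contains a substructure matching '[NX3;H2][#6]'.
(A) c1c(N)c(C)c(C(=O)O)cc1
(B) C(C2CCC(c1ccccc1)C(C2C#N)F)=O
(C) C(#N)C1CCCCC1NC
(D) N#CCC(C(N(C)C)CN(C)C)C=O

A

[NX3;H2][#6] describes a trivalent nitrogen with two H attached to carbon (a primary amine).
(A) contains a primary amino group (-NH2), which satisfies every atom and bond constraint.
(B) has a nitrile (-C#N) but the nitrogen is NX1 (triple-bonded), not NX3 with two H.
(C) has a nitrile (-C#N) but the nitrogen is NX1 (triple-bonded), not NX3 with two H.
(D) has a dimethylamino group (-N(CH3)2) but the nitrogen has H0, not H2.
So the answer is (A).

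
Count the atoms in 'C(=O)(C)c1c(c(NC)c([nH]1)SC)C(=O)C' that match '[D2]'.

3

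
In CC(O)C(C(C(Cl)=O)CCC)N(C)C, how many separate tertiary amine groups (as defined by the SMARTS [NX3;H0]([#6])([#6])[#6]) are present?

1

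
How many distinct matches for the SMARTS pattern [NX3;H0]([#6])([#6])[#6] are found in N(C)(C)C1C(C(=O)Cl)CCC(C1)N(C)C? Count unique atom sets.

2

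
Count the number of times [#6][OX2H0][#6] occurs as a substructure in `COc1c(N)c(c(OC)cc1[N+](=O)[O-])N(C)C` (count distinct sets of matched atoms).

2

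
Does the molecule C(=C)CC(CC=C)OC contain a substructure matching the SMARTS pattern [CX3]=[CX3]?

Yes

The pattern [CX3]=[CX3] describes a non-aromatic C=C double bond between two sp2 carbons — an alkene.
The molecule carries a vinyl group (-CH=CH2), whose atoms satisfy every constraint of the query, so the pattern matches.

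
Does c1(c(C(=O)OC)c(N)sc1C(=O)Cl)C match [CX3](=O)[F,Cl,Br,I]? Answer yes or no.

The pattern [CX3](=O)[F,Cl,Br,I] describes a carbonyl carbon bonded to a halogen — an acyl halide.
The molecule carries an acyl chloride (-C(=O)Cl), whose atoms satisfy every constraint of the query, so the pattern matches.

Yes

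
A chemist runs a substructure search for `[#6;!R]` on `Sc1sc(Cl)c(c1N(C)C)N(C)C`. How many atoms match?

4

The query [#6;!R] means: carbon not in any ring.
Check the 13 heavy atoms by environment: 1× s (aromatic, in 5-ring) → no; 4× c (aromatic, in 5-ring) → no; 2× N (acyclic) → no; 4× C (acyclic) → match; 1× S (acyclic) → no; 1× Cl (acyclic) → no.
That gives 4 matching atoms.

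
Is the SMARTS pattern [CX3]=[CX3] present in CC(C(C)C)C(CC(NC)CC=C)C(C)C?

Yes

The pattern [CX3]=[CX3] describes a non-aromatic C=C double bond between two sp2 carbons — an alkene.
The molecule carries a vinyl group (-CH=CH2), whose atoms satisfy every constraint of the query, so the pattern matches.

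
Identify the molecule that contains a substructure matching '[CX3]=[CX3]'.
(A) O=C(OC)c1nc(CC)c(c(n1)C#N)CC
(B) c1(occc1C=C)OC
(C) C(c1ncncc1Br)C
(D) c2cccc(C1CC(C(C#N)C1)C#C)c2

[CX3]=[CX3] describes a non-aromatic C=C double bond between two sp2 carbons (an alkene).
(A) has an ethyl group (-CH2CH3) but its C-C bond is a single bond between CX4 carbons, not CX3=CX3.
(B) contains a vinyl group (-CH=CH2), which satisfies every atom and bond constraint.
(C) has an ethyl group (-CH2CH3) but its C-C bond is a single bond between CX4 carbons, not CX3=CX3.
(D) has an ethynyl group (-C#CH) but the C-C bond is a triple bond, not a double bond.
So the answer is (B).

B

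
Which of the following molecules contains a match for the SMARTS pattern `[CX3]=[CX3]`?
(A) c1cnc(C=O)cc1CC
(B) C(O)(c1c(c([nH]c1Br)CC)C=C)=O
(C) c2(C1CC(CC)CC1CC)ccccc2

[CX3]=[CX3] describes a non-aromatic C=C double bond between two sp2 carbons (an alkene).
(A) has an ethyl group (-CH2CH3) but its C-C bond is a single bond between CX4 carbons, not CX3=CX3.
(B) contains a vinyl group (-CH=CH2), which satisfies every atom and bond constraint.
(C) has an ethyl group (-CH2CH3) but its C-C bond is a single bond between CX4 carbons, not CX3=CX3.
So the answer is (B).

B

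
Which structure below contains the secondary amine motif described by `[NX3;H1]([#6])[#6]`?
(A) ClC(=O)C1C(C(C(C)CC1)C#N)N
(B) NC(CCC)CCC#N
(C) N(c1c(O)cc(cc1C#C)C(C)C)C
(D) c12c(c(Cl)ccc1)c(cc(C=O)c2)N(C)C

[NX3;H1]([#6])[#6] describes a trivalent nitrogen with one H, bonded to two carbons (a secondary amine).
(A) has a primary amino group (-NH2) but the nitrogen has H2 and only one carbon neighbour.
(B) has a primary amino group (-NH2) but the nitrogen has H2 and only one carbon neighbour.
(C) contains an N-methylamino group (-NHCH3), which satisfies every atom and bond constraint.
(D) has a dimethylamino group (-N(CH3)2) but the nitrogen has H0, not H1.
So the answer is (C).

C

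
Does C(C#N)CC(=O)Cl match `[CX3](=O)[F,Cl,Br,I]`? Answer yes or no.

Yes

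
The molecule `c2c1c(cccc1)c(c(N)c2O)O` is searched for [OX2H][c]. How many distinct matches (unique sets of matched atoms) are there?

2

[OX2H][c] is the SMARTS for a phenol: a hydroxyl oxygen attached to an aromatic carbon.
The molecule carries 2 separate instances of a hydroxyl group (-OH) meeting every constraint; each maps to a distinct set of atoms, giving 2 matches.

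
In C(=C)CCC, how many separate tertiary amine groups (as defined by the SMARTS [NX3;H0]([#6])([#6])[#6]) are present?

0

[NX3;H0]([#6])([#6])[#6] is the SMARTS for a tertiary amine: a trivalent nitrogen with no H, bonded to three carbons.
No fragment in the molecule satisfies every constraint, giving 0 matches.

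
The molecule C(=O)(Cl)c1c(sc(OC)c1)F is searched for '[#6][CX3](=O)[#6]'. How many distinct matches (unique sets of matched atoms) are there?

0

[#6][CX3](=O)[#6] is the SMARTS for a ketone: a carbonyl carbon (no H) flanked by two carbons.
No fragment in the molecule satisfies every constraint, giving 0 matches.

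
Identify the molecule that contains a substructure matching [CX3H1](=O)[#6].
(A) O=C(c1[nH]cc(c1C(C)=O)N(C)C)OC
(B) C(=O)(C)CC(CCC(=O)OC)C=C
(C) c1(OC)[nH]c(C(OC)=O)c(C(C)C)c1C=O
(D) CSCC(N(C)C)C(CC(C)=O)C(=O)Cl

C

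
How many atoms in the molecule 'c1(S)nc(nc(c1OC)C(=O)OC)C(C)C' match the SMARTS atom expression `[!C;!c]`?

The query [!C;!c] means: neither aliphatic nor aromatic carbon — same as [!#6].
Check the 16 heavy atoms by environment: 2× n (aromatic) → match; 4× c (aromatic) → no; 6× C → no; 3× O → match; 1× S → match.
Summing the matching environments: 2 + 3 + 1 = 6 matching atoms.

6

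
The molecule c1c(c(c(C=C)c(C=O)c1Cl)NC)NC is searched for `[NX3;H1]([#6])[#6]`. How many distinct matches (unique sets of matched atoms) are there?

2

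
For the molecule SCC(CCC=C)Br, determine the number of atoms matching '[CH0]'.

0

The query [CH0] means: aliphatic carbon with no attached hydrogen.
Check the 8 heavy atoms by environment: 4× C (H2) → no; 2× C (H1) → no; 1× S (H1) → no; 1× Br (H0) → no.
No environment satisfies the query, so 0 matching atoms.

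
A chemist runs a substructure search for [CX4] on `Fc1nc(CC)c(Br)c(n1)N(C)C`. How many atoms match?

Check the 13 heavy atoms by environment: 2× n (aromatic, X2) → no; 4× c (aromatic, X3) → no; 4× C (X4) → match; 1× N (X3) → no; 1× Br (X1) → no; 1× F (X1) → no.
That gives 4 matching atoms.

4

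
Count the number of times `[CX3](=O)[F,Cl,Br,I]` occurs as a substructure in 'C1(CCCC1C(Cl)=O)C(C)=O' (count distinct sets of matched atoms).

[CX3](=O)[F,Cl,Br,I] is the SMARTS for an acyl halide: a carbonyl carbon bonded to a halogen.
Exactly one fragment in the molecule meets all constraints, giving 1 match.

1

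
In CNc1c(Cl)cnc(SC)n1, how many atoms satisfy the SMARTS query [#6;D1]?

2

The query [#6;D1] means: carbon bonded to exactly one heavy atom.
Check the 11 heavy atoms by environment: 2× n (aromatic, D2) → no; 3× c (aromatic, D3) → no; 1× c (aromatic, D2) → no; 1× N (D2) → no; 2× C (D1) → match; 1× S (D2) → no; 1× Cl (D1) → no.
That gives 2 matching atoms.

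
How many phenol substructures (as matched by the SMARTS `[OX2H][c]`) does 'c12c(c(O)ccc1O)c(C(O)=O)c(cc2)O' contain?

3

[OX2H][c] is the SMARTS for a phenol: a hydroxyl oxygen attached to an aromatic carbon.
The molecule carries 3 separate instances of a hydroxyl group (-OH) meeting every constraint; each maps to a distinct set of atoms, giving 3 matches.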